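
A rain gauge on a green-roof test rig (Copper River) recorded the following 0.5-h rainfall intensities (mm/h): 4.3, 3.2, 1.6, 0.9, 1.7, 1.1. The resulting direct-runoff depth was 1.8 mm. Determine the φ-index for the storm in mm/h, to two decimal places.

φ ≈ 1.95 mm/h

Only the 2 blocks with intensity above φ contribute runoff: 4.3, 3.2 mm/h.
Σ(I−φ)·Δt = d  ⇒  (4.3+3.2 − 2φ)·0.5 = 1.8
φ = (7.500 − 1.8/0.5) / 2 = 1.95 mm/h.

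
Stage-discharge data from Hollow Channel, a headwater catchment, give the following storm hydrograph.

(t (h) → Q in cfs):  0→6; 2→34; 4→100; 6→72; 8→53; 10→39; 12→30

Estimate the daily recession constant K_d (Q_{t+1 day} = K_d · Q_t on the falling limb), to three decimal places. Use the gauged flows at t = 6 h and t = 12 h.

Between t = 6 h and t = 12 h the flow falls from 72 to 30 cfs over 3×2 h = 6 h.
Per-interval ratio K = (30/72)^(1/3) = 0.7469; K_d = K^(24/2) = 0.030.

K_d ≈ 0.030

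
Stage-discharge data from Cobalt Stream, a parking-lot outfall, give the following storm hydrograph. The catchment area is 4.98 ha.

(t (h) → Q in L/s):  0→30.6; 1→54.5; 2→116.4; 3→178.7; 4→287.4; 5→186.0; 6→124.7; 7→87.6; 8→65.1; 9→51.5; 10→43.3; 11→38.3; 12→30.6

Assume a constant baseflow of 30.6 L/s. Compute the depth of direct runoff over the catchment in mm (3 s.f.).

d ≈ 64.8 mm

Direct runoff: 0.0, 23.9, 85.8, 148.1, 256.8, 155.4, 94.1, 57.0, 34.5, 20.9, 12.7, 7.7, 0.0 L/s; ΣQ_DR = 896.9 L/s.
V = ΣQ_DR · Δt = 896.9 × 3600 s = 3.229 × 10^6 L.
Over A = 4.98 ha, depth = V / A = 64.8 mm.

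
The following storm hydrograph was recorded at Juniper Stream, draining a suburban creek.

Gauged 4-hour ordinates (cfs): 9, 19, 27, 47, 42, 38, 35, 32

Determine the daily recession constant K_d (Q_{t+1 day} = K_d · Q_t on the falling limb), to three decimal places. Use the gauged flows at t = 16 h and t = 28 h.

Between t = 16 h and t = 28 h the flow falls from 42 to 32 cfs over 3×4 h = 12 h.
Per-interval ratio K = (32/42)^(1/3) = 0.9133; K_d = K^(24/4) = 0.580.

K_d ≈ 0.580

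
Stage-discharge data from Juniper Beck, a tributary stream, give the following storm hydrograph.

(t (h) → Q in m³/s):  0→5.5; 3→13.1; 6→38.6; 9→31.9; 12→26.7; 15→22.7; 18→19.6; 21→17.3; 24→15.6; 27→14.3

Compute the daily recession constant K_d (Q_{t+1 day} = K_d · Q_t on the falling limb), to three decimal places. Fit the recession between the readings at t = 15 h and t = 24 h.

K_d ≈ 0.368

Between t = 15 h and t = 24 h the flow falls from 22.7 to 15.6 m³/s over 3×3 h = 9 h.
Per-interval ratio K = (15.6/22.7)^(1/3) = 0.8825; K_d = K^(24/3) = 0.368.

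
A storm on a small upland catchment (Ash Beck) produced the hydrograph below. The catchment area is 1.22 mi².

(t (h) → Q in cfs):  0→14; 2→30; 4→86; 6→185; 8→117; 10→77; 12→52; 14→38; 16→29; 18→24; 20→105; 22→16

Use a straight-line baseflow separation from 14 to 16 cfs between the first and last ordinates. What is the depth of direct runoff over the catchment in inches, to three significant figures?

Direct runoff: 0.00, 15.82, 71.64, 170.45, 102.27, 62.09, 36.91, 22.73, 13.55, 8.36, 89.18, 0.00 cfs; ΣQ_DR = 593.0 cfs.
V = ΣQ_DR · Δt = 593.0 × 7200 s = 4.270 × 10^6 ft³.
Over A = 1.22 mi², depth = V / A = 1.51 in.

d ≈ 1.51 in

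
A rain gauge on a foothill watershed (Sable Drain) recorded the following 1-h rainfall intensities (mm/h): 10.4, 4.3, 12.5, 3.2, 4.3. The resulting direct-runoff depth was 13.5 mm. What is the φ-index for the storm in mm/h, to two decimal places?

Only the 2 blocks with intensity above φ contribute runoff: 10.4, 12.5 mm/h.
Σ(I−φ)·Δt = d  ⇒  (10.4+12.5 − 2φ)·1 = 13.5
φ = (22.90 − 13.5/1) / 2 = 4.70 mm/h.

φ ≈ 4.70 mm/h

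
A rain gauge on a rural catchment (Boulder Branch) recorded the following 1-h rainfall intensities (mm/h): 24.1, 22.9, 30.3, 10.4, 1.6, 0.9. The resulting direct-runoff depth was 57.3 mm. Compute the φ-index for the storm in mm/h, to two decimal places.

φ ≈ 7.60 mm/h

Only the 4 blocks with intensity above φ contribute runoff: 24.1, 22.9, 30.3, 10.4 mm/h.
Σ(I−φ)·Δt = d  ⇒  (24.1+22.9+30.3+10.4 − 4φ)·1 = 57.3
φ = (87.70 − 57.3/1) / 4 = 7.60 mm/h.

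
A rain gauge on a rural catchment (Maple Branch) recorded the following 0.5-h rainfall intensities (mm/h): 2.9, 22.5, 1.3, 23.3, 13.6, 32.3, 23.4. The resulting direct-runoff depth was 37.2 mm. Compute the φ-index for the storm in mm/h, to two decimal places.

φ ≈ 8.14 mm/h

Only the 5 blocks with intensity above φ contribute runoff: 22.5, 23.3, 13.6, 32.3, 23.4 mm/h.
Σ(I−φ)·Δt = d  ⇒  (22.5+23.3+13.6+32.3+23.4 − 5φ)·0.5 = 37.2
φ = (115.1 − 37.2/0.5) / 5 = 8.14 mm/h.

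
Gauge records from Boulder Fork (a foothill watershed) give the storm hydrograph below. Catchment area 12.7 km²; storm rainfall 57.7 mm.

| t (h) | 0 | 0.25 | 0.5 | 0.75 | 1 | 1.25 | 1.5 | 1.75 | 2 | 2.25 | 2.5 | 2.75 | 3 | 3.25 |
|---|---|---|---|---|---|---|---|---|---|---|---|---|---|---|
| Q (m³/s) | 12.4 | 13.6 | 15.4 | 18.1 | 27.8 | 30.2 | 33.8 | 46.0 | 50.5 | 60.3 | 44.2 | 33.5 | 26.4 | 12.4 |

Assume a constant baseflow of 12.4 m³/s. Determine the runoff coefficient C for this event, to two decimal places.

ΣQ_DR = 251.0 m³/s; V = ΣQ_DR·Δt = 2.259 × 10^5 m³.
Runoff depth d = V / A = 17.79 mm.
C = d / P = 17.79 / 57.7 = 0.31.

C ≈ 0.31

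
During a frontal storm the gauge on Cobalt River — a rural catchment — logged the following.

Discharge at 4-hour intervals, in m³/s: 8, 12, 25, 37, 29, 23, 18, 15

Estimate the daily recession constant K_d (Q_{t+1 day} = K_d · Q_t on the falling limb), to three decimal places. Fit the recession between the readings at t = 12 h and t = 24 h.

Between t = 12 h and t = 24 h the flow falls from 37 to 18 m³/s over 3×4 h = 12 h.
Per-interval ratio K = (18/37)^(1/3) = 0.7865; K_d = K^(24/4) = 0.237.

K_d ≈ 0.237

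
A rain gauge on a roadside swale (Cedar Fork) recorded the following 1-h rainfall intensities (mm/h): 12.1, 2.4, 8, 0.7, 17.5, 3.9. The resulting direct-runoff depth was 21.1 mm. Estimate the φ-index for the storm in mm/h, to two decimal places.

Only the 3 blocks with intensity above φ contribute runoff: 12.1, 8, 17.5 mm/h.
Σ(I−φ)·Δt = d  ⇒  (12.1+8+17.5 − 3φ)·1 = 21.1
φ = (37.60 − 21.1/1) / 3 = 5.50 mm/h.

φ ≈ 5.50 mm/h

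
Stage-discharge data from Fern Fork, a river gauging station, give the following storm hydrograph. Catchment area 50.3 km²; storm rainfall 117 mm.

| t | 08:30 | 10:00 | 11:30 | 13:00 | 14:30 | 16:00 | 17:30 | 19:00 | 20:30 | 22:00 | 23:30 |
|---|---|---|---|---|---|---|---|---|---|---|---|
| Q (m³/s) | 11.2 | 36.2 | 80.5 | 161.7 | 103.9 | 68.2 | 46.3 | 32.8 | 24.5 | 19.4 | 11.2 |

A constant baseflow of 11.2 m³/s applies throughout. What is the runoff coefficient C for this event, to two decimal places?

ΣQ_DR = 472.7 m³/s; V = ΣQ_DR·Δt = 2.553 × 10^6 m³.
Runoff depth d = V / A = 50.75 mm.
C = d / P = 50.75 / 117 = 0.43.

C ≈ 0.43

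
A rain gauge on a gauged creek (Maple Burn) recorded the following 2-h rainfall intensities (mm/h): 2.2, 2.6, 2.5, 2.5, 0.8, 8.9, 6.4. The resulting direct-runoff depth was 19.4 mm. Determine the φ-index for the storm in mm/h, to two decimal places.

Only the 2 blocks with intensity above φ contribute runoff: 8.9, 6.4 mm/h.
Σ(I−φ)·Δt = d  ⇒  (8.9+6.4 − 2φ)·2 = 19.4
φ = (15.30 − 19.4/2) / 2 = 2.80 mm/h.

φ ≈ 2.80 mm/h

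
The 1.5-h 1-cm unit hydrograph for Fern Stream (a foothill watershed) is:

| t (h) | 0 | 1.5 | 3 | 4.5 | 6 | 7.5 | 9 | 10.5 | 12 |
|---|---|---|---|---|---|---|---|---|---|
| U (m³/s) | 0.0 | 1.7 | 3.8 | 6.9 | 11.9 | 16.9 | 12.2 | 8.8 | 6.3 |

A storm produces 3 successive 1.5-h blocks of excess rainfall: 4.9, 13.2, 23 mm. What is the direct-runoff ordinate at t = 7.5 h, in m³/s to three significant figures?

By discrete convolution, Q_j = Σ (P_i / 10 mm) · U_{j−i}.
At t = 7.5 h (j=5): Q = (4.9/10)·16.9 + (13.2/10)·11.9 + (23/10)·6.9 = 39.9 m³/s.

Q ≈ 39.9 m³/s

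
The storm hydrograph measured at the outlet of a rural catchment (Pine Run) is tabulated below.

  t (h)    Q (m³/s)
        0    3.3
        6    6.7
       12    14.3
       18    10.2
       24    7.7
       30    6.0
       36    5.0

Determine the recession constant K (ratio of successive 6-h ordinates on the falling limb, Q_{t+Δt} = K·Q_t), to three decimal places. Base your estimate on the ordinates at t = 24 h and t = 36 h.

K ≈ 0.806

Using the recession-limb readings at t = 24 h and t = 36 h: Q falls from 7.7 to 5.0 m³/s over 2 intervals.
K = (Q₂/Q₁)^(1/2) = (5.0/7.7)^(1/2) = 0.806.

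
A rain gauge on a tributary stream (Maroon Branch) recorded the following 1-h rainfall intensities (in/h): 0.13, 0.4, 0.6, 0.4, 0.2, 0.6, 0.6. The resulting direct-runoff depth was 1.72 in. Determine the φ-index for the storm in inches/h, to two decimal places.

Only the 6 blocks with intensity above φ contribute runoff: 0.4, 0.6, 0.4, 0.2, 0.6, 0.6 in/h.
Σ(I−φ)·Δt = d  ⇒  (0.4+0.6+0.4+0.2+0.6+0.6 − 6φ)·1 = 1.72
φ = (2.800 − 1.72/1) / 6 = 0.18 in/h.

φ ≈ 0.18 in/h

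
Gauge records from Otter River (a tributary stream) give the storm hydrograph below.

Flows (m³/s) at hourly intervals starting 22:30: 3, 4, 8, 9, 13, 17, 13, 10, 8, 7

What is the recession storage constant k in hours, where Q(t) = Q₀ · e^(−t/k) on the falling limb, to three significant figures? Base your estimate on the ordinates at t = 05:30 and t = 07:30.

k ≈ 5.61 h

On the falling limb, Q drops from 10 to 7 m³/s between t = 05:30 and t = 07:30 (Δt = 2 h).
k = −Δt / ln(Q₂/Q₁) = −2 / ln(7/10) = 5.61 h.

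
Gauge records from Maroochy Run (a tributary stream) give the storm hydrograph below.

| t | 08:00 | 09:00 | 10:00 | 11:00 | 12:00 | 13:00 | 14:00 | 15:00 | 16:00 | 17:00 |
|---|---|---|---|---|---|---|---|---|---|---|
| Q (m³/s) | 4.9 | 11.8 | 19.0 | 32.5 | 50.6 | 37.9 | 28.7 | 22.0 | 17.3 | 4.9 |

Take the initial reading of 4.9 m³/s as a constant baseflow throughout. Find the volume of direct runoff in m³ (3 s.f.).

V ≈ 6.50 × 10^5 m³

Direct-runoff ordinates (Q − Q_b): 0.0, 6.9, 14.1, 27.6, 45.7, 33.0, 23.8, 17.1, 12.4, 0.0 m³/s.
ΣQ_DR = 180.6 m³/s.
With Δt = 1 h = 3600 s, V = ΣQ_DR · Δt = 180.6 × 3600 = 6.50 × 10^5 m³.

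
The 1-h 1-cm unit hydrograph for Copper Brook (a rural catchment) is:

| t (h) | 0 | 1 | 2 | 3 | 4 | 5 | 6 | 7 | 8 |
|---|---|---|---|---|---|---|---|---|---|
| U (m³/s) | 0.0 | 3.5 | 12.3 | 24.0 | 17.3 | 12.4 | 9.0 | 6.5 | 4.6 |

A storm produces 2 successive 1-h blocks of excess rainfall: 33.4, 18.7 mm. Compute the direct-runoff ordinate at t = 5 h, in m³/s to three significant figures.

By discrete convolution, Q_j = Σ (P_i / 10 mm) · U_{j−i}.
At t = 5 h (j=5): Q = (33.4/10)·12.4 + (18.7/10)·17.3 = 73.8 m³/s.

Q ≈ 73.8 m³/s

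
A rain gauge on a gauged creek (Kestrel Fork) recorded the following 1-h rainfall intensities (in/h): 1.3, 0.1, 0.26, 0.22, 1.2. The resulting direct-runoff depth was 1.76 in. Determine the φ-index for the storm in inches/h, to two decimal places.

φ ≈ 0.37 in/h

Only the 2 blocks with intensity above φ contribute runoff: 1.3, 1.2 in/h.
Σ(I−φ)·Δt = d  ⇒  (1.3+1.2 − 2φ)·1 = 1.76
φ = (2.500 − 1.76/1) / 2 = 0.37 in/h.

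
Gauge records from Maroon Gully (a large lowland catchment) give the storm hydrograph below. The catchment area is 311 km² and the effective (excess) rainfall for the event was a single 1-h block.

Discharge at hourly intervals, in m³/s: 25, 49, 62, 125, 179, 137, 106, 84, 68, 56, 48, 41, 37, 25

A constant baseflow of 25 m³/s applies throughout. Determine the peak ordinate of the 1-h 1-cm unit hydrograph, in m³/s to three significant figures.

Direct runoff: 0.0, 24.0, 37.0, 100.0, 154.0, 112.0, 81.0, 59.0, 43.0, 31.0, 23.0, 16.0, 12.0, 0.0 m³/s; ΣQ_DR = 692.0 m³/s, peak = 154.0 m³/s.
Runoff depth d = ΣQ_DR·Δt / A = 692.0 × 3600 / (311 km²) = 8.010 mm.
The 1-cm UH is the DRH scaled by (10 mm)/d, so U_p = 154.0 × 10/8.010 = 192 m³/s.

U_p ≈ 192 m³/s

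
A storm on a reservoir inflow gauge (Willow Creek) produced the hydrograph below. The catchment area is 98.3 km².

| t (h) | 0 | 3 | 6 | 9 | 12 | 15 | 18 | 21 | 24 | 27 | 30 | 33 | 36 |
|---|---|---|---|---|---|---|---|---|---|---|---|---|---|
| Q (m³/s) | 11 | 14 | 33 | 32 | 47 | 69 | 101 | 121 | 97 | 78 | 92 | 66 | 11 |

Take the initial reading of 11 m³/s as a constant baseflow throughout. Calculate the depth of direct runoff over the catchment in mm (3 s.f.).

d ≈ 69.1 mm

Direct runoff: 0.0, 3.0, 22.0, 21.0, 36.0, 58.0, 90.0, 110.0, 86.0, 67.0, 81.0, 55.0, 0.0 m³/s; ΣQ_DR = 629.0 m³/s.
V = ΣQ_DR · Δt = 629.0 × 10800 s = 6.793 × 10^6 m³.
Over A = 98.3 km², depth = V / A = 69.1 mm.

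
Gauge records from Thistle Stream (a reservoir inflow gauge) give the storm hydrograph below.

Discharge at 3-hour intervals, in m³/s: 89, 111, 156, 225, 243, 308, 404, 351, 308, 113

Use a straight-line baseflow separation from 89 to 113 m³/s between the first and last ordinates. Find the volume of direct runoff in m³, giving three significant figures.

Direct-runoff ordinates (Q − Q_b): 0.00, 19.33, 61.67, 128.00, 143.33, 205.67, 299.00, 243.33, 197.67, 0.00 m³/s.
ΣQ_DR = 1298 m³/s.
With Δt = 3 h = 10800 s, V = ΣQ_DR · Δt = 1298 × 10800 = 1.40 × 10^7 m³.

V ≈ 1.40 × 10^7 m³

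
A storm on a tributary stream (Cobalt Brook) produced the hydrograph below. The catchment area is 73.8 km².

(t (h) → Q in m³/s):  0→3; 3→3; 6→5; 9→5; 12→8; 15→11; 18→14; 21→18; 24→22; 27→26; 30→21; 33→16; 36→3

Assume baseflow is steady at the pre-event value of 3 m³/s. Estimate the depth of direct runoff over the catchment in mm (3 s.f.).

Direct runoff: 0.0, 0.0, 2.0, 2.0, 5.0, 8.0, 11.0, 15.0, 19.0, 23.0, 18.0, 13.0, 0.0 m³/s; ΣQ_DR = 116.0 m³/s.
V = ΣQ_DR · Δt = 116.0 × 10800 s = 1.253 × 10^6 m³.
Over A = 73.8 km², depth = V / A = 17.0 mm.

d ≈ 17.0 mm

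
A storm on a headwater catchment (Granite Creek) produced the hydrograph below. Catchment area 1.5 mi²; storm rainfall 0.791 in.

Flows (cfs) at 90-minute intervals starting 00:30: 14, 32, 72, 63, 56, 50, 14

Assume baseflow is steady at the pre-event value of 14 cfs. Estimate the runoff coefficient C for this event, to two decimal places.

C ≈ 0.40

ΣQ_DR = 203.0 cfs; V = ΣQ_DR·Δt = 1.096 × 10^6 ft³.
Runoff depth d = V / A = 0.3146 in.
C = d / P = 0.3146 / 0.791 = 0.40.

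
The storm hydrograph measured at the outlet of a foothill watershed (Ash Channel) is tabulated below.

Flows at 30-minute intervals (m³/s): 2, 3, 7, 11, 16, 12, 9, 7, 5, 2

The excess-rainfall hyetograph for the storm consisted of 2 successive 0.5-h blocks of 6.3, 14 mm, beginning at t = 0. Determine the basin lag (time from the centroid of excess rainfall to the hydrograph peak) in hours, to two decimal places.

t_L ≈ 1.41 h

Centroid of excess rainfall: t_c = Σ P_i·t̄_i / ΣP_i = 0.5948 h (block centres at 0.25, 0.75 h).
Hydrograph peak occurs at t = 2 h, so basin lag t_L = 2 − 0.5948 = 1.41 h.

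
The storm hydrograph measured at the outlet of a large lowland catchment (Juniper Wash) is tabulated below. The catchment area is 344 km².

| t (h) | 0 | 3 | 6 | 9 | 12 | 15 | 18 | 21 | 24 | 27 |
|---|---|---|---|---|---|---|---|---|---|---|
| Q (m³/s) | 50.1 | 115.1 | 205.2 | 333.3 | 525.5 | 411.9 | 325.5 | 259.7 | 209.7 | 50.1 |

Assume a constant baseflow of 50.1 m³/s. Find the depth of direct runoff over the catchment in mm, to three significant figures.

Direct runoff: 0.0, 65.0, 155.1, 283.2, 475.4, 361.8, 275.4, 209.6, 159.6, 0.0 m³/s; ΣQ_DR = 1985 m³/s.
V = ΣQ_DR · Δt = 1985 × 10800 s = 2.144 × 10^7 m³.
Over A = 344 km², depth = V / A = 62.3 mm.

d ≈ 62.3 mm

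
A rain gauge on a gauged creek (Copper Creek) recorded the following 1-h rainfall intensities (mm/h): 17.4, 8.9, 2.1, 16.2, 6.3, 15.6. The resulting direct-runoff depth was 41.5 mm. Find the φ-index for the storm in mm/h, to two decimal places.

Only the 5 blocks with intensity above φ contribute runoff: 17.4, 8.9, 16.2, 6.3, 15.6 mm/h.
Σ(I−φ)·Δt = d  ⇒  (17.4+8.9+16.2+6.3+15.6 − 5φ)·1 = 41.5
φ = (64.40 − 41.5/1) / 5 = 4.58 mm/h.

φ ≈ 4.58 mm/h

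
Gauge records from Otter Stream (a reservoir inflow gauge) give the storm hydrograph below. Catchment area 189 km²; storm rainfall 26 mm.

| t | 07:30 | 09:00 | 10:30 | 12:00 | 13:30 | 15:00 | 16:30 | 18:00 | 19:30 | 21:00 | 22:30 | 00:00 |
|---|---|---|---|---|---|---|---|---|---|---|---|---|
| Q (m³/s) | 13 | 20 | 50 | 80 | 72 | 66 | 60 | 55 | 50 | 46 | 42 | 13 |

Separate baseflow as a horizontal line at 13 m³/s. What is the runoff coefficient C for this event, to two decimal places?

C ≈ 0.45

ΣQ_DR = 411.0 m³/s; V = ΣQ_DR·Δt = 2.219 × 10^6 m³.
Runoff depth d = V / A = 11.74 mm.
C = d / P = 11.74 / 26 = 0.45.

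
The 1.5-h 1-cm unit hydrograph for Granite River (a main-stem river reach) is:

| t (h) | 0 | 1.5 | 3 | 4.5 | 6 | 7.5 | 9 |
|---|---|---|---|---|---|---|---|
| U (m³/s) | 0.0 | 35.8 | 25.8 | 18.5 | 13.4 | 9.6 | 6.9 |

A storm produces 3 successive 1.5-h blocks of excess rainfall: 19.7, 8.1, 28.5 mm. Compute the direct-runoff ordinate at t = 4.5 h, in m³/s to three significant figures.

By discrete convolution, Q_j = Σ (P_i / 10 mm) · U_{j−i}.
At t = 4.5 h (j=3): Q = (19.7/10)·18.5 + (8.1/10)·25.8 + (28.5/10)·35.8 = 159 m³/s.

Q ≈ 159 m³/s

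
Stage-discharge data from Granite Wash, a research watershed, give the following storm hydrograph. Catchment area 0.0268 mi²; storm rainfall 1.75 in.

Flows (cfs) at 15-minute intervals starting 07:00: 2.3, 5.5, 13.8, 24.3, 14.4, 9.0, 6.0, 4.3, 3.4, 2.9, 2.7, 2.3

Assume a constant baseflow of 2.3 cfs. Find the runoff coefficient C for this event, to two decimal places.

C ≈ 0.52

ΣQ_DR = 63.30 cfs; V = ΣQ_DR·Δt = 56970 ft³.
Runoff depth d = V / A = 0.9150 in.
C = d / P = 0.9150 / 1.75 = 0.52.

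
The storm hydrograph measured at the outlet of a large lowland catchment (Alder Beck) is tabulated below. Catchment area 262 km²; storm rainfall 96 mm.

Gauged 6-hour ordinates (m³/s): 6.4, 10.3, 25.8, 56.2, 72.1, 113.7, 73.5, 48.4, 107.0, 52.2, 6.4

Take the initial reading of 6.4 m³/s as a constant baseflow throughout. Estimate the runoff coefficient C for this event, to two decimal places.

C ≈ 0.43

ΣQ_DR = 501.6 m³/s; V = ΣQ_DR·Δt = 1.083 × 10^7 m³.
Runoff depth d = V / A = 41.35 mm.
C = d / P = 41.35 / 96 = 0.43.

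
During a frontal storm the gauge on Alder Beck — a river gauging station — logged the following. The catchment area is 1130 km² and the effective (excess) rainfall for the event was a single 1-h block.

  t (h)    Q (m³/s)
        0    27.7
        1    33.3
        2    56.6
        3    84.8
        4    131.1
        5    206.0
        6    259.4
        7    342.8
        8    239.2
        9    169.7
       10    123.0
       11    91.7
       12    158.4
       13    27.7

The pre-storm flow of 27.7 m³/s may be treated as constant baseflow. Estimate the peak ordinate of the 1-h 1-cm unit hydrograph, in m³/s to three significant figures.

Direct runoff: 0.0, 5.6, 28.9, 57.1, 103.4, 178.3, 231.7, 315.1, 211.5, 142.0, 95.3, 64.0, 130.7, 0.0 m³/s; ΣQ_DR = 1564 m³/s, peak = 315.1 m³/s.
Runoff depth d = ΣQ_DR·Δt / A = 1564 × 3600 / (1130 km²) = 4.981 mm.
The 1-cm UH is the DRH scaled by (10 mm)/d, so U_p = 315.1 × 10/4.981 = 633 m³/s.

U_p ≈ 633 m³/s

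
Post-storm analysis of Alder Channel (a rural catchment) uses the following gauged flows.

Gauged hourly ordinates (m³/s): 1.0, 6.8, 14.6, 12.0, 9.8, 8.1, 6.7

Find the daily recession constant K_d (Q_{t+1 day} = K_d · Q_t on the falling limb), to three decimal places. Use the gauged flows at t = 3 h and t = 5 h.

K_d ≈ 0.009

Between t = 3 h and t = 5 h the flow falls from 12.0 to 8.1 m³/s over 2×1 h = 2 h.
Per-interval ratio K = (8.1/12.0)^(1/2) = 0.8216; K_d = K^(24/1) = 0.009.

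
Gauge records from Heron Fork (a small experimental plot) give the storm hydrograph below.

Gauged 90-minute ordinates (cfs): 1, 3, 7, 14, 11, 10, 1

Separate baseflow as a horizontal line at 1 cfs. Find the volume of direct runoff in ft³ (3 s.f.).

Direct-runoff ordinates (Q − Q_b): 0.0, 2.0, 6.0, 13.0, 10.0, 9.0, 0.0 cfs.
ΣQ_DR = 40.00 cfs.
With Δt = 1.5 h = 5400 s, V = ΣQ_DR · Δt = 40.00 × 5400 = 2.16 × 10^5 ft³.

V ≈ 2.16 × 10^5 ft³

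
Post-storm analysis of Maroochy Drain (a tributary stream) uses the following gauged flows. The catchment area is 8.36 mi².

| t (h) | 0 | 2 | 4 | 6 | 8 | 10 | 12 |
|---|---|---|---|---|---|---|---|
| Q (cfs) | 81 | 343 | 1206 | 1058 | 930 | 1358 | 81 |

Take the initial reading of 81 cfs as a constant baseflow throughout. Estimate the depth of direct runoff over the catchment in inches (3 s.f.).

Direct runoff: 0.0, 262.0, 1125.0, 977.0, 849.0, 1277.0, 0.0 cfs; ΣQ_DR = 4490 cfs.
V = ΣQ_DR · Δt = 4490 × 7200 s = 3.233 × 10^7 ft³.
Over A = 8.36 mi², depth = V / A = 1.66 in.

d ≈ 1.66 in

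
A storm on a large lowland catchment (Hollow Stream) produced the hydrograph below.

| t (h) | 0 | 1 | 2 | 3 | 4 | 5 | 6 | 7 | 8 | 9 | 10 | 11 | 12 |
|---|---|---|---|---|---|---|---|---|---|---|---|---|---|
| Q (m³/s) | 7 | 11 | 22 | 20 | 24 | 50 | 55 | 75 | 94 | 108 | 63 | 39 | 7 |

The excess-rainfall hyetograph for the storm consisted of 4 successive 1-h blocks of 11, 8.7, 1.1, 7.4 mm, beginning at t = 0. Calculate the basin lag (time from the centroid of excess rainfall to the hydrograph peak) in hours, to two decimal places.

t_L ≈ 7.33 h

Centroid of excess rainfall: t_c = Σ P_i·t̄_i / ΣP_i = 1.6738 h (block centres at 0.5, 1.5, 2.5, 3.5 h).
Hydrograph peak occurs at t = 9 h, so basin lag t_L = 9 − 1.6738 = 7.33 h.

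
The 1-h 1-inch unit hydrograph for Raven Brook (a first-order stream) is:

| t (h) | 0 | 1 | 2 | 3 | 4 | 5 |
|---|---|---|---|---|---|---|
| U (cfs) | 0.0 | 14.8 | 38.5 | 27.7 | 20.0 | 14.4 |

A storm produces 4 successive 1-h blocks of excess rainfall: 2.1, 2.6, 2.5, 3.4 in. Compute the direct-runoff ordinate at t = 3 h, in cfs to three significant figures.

By discrete convolution, Q_j = Σ (P_i / 1 in) · U_{j−i}.
At t = 3 h (j=3): Q = (2.1/1)·27.7 + (2.6/1)·38.5 + (2.5/1)·14.8 + (3.4/1)·0.0 = 195 cfs.

Q ≈ 195 cfs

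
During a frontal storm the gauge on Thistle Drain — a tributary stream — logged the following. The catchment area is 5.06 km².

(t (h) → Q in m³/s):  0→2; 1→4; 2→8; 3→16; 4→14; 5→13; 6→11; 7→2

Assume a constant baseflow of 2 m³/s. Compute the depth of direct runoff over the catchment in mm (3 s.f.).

d ≈ 38.4 mm

Direct runoff: 0.0, 2.0, 6.0, 14.0, 12.0, 11.0, 9.0, 0.0 m³/s; ΣQ_DR = 54.00 m³/s.
V = ΣQ_DR · Δt = 54.00 × 3600 s = 1.944 × 10^5 m³.
Over A = 5.06 km², depth = V / A = 38.4 mm.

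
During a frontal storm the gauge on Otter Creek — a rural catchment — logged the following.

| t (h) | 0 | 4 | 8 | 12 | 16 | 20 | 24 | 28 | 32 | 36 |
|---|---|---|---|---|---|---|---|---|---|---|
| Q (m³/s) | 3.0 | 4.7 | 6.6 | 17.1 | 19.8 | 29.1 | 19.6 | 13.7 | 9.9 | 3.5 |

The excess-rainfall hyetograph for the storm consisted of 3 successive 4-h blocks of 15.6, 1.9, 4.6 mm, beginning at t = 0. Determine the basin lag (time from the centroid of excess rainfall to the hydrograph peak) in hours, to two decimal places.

t_L ≈ 15.99 h

Centroid of excess rainfall: t_c = Σ P_i·t̄_i / ΣP_i = 4.0090 h (block centres at 2, 6, 10 h).
Hydrograph peak occurs at t = 20 h, so basin lag t_L = 20 − 4.0090 = 15.99 h.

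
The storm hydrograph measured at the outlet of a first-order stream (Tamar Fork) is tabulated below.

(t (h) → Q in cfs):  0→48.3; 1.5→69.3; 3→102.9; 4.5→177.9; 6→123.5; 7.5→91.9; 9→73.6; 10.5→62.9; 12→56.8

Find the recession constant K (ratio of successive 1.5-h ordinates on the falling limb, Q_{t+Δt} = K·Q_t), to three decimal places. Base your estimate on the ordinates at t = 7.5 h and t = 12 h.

Using the recession-limb readings at t = 7.5 h and t = 12 h: Q falls from 91.9 to 56.8 cfs over 3 intervals.
K = (Q₂/Q₁)^(1/3) = (56.8/91.9)^(1/3) = 0.852.

K ≈ 0.852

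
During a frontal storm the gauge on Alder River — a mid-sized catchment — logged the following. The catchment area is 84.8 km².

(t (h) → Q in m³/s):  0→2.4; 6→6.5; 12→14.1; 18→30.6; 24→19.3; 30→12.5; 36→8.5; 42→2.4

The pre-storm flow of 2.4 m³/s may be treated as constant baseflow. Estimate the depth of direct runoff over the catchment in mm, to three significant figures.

Direct runoff: 0.0, 4.1, 11.7, 28.2, 16.9, 10.1, 6.1, 0.0 m³/s; ΣQ_DR = 77.10 m³/s.
V = ΣQ_DR · Δt = 77.10 × 21600 s = 1.665 × 10^6 m³.
Over A = 84.8 km², depth = V / A = 19.6 mm.

d ≈ 19.6 mm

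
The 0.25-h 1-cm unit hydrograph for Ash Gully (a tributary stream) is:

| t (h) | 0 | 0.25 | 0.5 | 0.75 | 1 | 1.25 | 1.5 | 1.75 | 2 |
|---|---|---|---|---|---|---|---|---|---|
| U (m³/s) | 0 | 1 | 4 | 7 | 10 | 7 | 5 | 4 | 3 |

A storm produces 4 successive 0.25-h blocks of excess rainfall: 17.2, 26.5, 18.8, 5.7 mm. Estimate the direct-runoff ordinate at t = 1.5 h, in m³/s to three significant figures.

By discrete convolution, Q_j = Σ (P_i / 10 mm) · U_{j−i}.
At t = 1.5 h (j=6): Q = (17.2/10)·5 + (26.5/10)·7 + (18.8/10)·10 + (5.7/10)·7 = 49.9 m³/s.

Q ≈ 49.9 m³/s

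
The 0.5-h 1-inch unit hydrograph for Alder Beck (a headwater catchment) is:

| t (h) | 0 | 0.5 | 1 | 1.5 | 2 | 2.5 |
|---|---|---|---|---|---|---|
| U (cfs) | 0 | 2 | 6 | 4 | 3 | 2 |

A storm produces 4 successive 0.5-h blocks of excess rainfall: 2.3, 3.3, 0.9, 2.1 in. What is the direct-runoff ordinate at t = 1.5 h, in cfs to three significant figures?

Q ≈ 30.8 cfs

By discrete convolution, Q_j = Σ (P_i / 1 in) · U_{j−i}.
At t = 1.5 h (j=3): Q = (2.3/1)·4 + (3.3/1)·6 + (0.9/1)·2 + (2.1/1)·0 = 30.8 cfs.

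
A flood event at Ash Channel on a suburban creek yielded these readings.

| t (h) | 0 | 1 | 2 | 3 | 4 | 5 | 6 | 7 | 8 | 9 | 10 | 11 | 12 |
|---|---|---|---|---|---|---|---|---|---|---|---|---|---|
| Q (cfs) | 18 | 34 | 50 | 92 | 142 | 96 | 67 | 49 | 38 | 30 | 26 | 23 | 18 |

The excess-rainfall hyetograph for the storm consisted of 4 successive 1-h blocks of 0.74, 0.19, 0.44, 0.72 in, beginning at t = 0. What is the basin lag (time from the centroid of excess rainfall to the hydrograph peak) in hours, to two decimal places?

Centroid of excess rainfall: t_c = Σ P_i·t̄_i / ΣP_i = 2.0455 h (block centres at 0.5, 1.5, 2.5, 3.5 h).
Hydrograph peak occurs at t = 4 h, so basin lag t_L = 4 − 2.0455 = 1.95 h.

t_L ≈ 1.95 h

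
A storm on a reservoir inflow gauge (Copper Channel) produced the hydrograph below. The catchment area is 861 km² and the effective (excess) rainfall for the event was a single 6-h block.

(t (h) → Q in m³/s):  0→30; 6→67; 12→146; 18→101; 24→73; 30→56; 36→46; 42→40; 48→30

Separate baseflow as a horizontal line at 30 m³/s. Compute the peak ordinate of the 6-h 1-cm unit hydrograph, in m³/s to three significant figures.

Direct runoff: 0.0, 37.0, 116.0, 71.0, 43.0, 26.0, 16.0, 10.0, 0.0 m³/s; ΣQ_DR = 319.0 m³/s, peak = 116.0 m³/s.
Runoff depth d = ΣQ_DR·Δt / A = 319.0 × 21600 / (861 km²) = 8.003 mm.
The 1-cm UH is the DRH scaled by (10 mm)/d, so U_p = 116.0 × 10/8.003 = 145 m³/s.

U_p ≈ 145 m³/s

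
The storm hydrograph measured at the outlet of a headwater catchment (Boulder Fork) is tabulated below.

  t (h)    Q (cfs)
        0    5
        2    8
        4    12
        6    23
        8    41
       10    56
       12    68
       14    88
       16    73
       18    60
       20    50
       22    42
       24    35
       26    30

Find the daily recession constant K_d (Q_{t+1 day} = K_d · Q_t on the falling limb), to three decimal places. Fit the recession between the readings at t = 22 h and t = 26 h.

Between t = 22 h and t = 26 h the flow falls from 42 to 30 cfs over 2×2 h = 4 h.
Per-interval ratio K = (30/42)^(1/2) = 0.8452; K_d = K^(24/2) = 0.133.

K_d ≈ 0.133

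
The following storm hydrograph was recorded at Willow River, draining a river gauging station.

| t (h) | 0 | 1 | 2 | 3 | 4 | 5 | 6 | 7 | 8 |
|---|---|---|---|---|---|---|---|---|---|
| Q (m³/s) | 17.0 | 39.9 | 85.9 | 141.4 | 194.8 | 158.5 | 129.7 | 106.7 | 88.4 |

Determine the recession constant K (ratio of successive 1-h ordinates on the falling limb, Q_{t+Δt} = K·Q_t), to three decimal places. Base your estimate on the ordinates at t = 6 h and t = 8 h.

K ≈ 0.826

Using the recession-limb readings at t = 6 h and t = 8 h: Q falls from 129.7 to 88.4 m³/s over 2 intervals.
K = (Q₂/Q₁)^(1/2) = (88.4/129.7)^(1/2) = 0.826.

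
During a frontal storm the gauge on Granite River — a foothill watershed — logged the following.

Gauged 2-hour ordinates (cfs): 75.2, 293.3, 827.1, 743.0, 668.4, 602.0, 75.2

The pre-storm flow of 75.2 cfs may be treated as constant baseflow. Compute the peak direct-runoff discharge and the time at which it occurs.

Q_p = 751.9 cfs at t = 4 h

Subtracting baseflow gives direct-runoff ordinates: 0.0, 218.1, 751.9, 667.8, 593.2, 526.8, 0.0 cfs.
The maximum is 751.9 cfs, occurring at the reading for t = 4 h.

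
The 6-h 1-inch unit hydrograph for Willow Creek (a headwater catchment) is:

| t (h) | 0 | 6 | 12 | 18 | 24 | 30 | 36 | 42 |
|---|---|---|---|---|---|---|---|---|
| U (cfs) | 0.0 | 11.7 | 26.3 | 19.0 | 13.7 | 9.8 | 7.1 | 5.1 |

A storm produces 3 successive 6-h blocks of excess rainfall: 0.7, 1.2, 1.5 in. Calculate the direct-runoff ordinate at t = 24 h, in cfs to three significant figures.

By discrete convolution, Q_j = Σ (P_i / 1 in) · U_{j−i}.
At t = 24 h (j=4): Q = (0.7/1)·13.7 + (1.2/1)·19.0 + (1.5/1)·26.3 = 71.8 cfs.

Q ≈ 71.8 cfs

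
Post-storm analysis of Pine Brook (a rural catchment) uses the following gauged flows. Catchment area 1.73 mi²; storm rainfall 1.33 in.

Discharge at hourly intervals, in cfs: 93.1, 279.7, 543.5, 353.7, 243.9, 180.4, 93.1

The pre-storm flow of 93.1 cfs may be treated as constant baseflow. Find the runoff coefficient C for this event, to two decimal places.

ΣQ_DR = 1136 cfs; V = ΣQ_DR·Δt = 4.089 × 10^6 ft³.
Runoff depth d = V / A = 1.017 in.
C = d / P = 1.017 / 1.33 = 0.76.

C ≈ 0.76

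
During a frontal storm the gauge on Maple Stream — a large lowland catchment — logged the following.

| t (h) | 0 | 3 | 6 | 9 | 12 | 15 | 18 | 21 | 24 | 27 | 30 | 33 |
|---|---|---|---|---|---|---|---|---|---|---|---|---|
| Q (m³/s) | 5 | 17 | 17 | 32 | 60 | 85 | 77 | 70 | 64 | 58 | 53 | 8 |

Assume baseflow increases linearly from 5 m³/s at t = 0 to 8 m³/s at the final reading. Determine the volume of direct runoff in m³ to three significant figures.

Direct-runoff ordinates (Q − Q_b): 0.00, 11.73, 11.45, 26.18, 53.91, 78.64, 70.36, 63.09, 56.82, 50.55, 45.27, 0.00 m³/s.
ΣQ_DR = 468.0 m³/s.
With Δt = 3 h = 10800 s, V = ΣQ_DR · Δt = 468.0 × 10800 = 5.05 × 10^6 m³.

V ≈ 5.05 × 10^6 m³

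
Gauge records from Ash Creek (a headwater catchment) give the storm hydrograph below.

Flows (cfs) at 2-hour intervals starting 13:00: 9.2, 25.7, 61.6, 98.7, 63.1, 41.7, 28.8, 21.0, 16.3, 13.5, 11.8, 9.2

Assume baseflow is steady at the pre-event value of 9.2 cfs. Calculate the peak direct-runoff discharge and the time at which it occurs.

Subtracting baseflow gives direct-runoff ordinates: 0.0, 16.5, 52.4, 89.5, 53.9, 32.5, 19.6, 11.8, 7.1, 4.3, 2.6, 0.0 cfs.
The maximum is 89.5 cfs, occurring at the reading for t = 19:00.

Q_p = 89.5 cfs at t = 19:00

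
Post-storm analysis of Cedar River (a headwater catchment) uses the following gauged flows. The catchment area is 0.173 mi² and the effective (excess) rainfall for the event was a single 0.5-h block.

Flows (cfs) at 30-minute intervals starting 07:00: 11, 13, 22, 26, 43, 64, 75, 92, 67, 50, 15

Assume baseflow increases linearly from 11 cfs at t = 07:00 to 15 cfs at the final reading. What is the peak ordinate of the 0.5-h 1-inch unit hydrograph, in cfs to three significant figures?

U_p ≈ 52.1 cfs

Direct runoff: 0.00, 1.60, 10.20, 13.80, 30.40, 51.00, 61.60, 78.20, 52.80, 35.40, 0.00 cfs; ΣQ_DR = 335.0 cfs, peak = 78.20 cfs.
Runoff depth d = ΣQ_DR·Δt / A = 335.0 × 1800 / (0.173 mi²) = 1.500 in.
The 1-inch UH is the DRH scaled by (1 in)/d, so U_p = 78.20 × 1/1.500 = 52.1 cfs.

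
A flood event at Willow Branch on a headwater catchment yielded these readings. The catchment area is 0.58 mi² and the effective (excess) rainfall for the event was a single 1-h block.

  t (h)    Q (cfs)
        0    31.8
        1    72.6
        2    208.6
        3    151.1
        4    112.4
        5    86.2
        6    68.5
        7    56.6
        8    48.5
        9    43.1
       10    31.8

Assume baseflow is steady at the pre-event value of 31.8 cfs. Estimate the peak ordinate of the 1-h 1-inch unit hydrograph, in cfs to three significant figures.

Direct runoff: 0.0, 40.8, 176.8, 119.3, 80.6, 54.4, 36.7, 24.8, 16.7, 11.3, 0.0 cfs; ΣQ_DR = 561.4 cfs, peak = 176.8 cfs.
Runoff depth d = ΣQ_DR·Δt / A = 561.4 × 3600 / (0.58 mi²) = 1.500 in.
The 1-inch UH is the DRH scaled by (1 in)/d, so U_p = 176.8 × 1/1.500 = 118 cfs.

U_p ≈ 118 cfs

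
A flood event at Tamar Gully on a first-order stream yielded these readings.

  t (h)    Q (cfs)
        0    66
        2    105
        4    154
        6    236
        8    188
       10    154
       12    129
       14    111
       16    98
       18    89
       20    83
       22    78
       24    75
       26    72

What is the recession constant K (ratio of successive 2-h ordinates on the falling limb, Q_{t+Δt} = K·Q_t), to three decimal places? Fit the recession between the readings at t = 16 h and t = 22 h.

Using the recession-limb readings at t = 16 h and t = 22 h: Q falls from 98 to 78 cfs over 3 intervals.
K = (Q₂/Q₁)^(1/3) = (78/98)^(1/3) = 0.927.

K ≈ 0.927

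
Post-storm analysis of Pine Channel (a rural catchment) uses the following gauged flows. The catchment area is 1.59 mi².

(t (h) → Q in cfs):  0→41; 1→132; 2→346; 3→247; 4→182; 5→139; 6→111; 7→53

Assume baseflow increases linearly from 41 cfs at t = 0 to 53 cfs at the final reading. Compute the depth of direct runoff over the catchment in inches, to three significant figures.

Direct runoff: 0.00, 89.29, 301.57, 200.86, 134.14, 89.43, 59.71, 0.00 cfs; ΣQ_DR = 875.0 cfs.
V = ΣQ_DR · Δt = 875.0 × 3600 s = 3.150 × 10^6 ft³.
Over A = 1.59 mi², depth = V / A = 0.853 in.

d ≈ 0.853 in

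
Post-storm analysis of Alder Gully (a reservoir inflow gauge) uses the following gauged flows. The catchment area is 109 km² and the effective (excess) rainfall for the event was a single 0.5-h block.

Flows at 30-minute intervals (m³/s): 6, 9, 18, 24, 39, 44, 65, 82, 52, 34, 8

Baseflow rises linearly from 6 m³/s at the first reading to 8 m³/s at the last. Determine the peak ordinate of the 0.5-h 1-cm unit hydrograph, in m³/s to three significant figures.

Direct runoff: 0.00, 2.80, 11.60, 17.40, 32.20, 37.00, 57.80, 74.60, 44.40, 26.20, 0.00 m³/s; ΣQ_DR = 304.0 m³/s, peak = 74.60 m³/s.
Runoff depth d = ΣQ_DR·Δt / A = 304.0 × 1800 / (109 km²) = 5.020 mm.
The 1-cm UH is the DRH scaled by (10 mm)/d, so U_p = 74.60 × 10/5.020 = 149 m³/s.

U_p ≈ 149 m³/s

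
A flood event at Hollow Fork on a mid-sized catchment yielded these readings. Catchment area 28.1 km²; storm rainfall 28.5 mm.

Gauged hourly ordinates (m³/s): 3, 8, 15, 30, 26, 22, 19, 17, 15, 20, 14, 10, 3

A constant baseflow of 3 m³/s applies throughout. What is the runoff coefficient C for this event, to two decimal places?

ΣQ_DR = 163.0 m³/s; V = ΣQ_DR·Δt = 5.868 × 10^5 m³.
Runoff depth d = V / A = 20.88 mm.
C = d / P = 20.88 / 28.5 = 0.73.

C ≈ 0.73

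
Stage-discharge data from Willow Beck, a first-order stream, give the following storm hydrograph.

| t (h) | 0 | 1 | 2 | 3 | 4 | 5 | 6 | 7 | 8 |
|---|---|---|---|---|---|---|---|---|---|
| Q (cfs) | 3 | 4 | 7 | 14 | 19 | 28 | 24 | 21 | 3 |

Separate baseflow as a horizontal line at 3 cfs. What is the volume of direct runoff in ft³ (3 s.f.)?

Direct-runoff ordinates (Q − Q_b): 0.0, 1.0, 4.0, 11.0, 16.0, 25.0, 21.0, 18.0, 0.0 cfs.
ΣQ_DR = 96.00 cfs.
With Δt = 1 h = 3600 s, V = ΣQ_DR · Δt = 96.00 × 3600 = 3.46 × 10^5 ft³.

V ≈ 3.46 × 10^5 ft³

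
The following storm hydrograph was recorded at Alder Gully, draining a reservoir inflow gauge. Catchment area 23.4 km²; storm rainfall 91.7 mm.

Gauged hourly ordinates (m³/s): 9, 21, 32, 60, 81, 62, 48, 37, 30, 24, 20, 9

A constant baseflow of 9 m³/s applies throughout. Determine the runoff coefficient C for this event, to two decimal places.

ΣQ_DR = 325.0 m³/s; V = ΣQ_DR·Δt = 1.170 × 10^6 m³.
Runoff depth d = V / A = 50.00 mm.
C = d / P = 50.00 / 91.7 = 0.55.

C ≈ 0.55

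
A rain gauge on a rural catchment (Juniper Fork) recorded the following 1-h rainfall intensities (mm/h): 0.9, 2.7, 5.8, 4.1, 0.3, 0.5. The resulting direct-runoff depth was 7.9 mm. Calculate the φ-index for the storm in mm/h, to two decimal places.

Only the 3 blocks with intensity above φ contribute runoff: 2.7, 5.8, 4.1 mm/h.
Σ(I−φ)·Δt = d  ⇒  (2.7+5.8+4.1 − 3φ)·1 = 7.9
φ = (12.60 − 7.9/1) / 3 = 1.57 mm/h.

φ ≈ 1.57 mm/h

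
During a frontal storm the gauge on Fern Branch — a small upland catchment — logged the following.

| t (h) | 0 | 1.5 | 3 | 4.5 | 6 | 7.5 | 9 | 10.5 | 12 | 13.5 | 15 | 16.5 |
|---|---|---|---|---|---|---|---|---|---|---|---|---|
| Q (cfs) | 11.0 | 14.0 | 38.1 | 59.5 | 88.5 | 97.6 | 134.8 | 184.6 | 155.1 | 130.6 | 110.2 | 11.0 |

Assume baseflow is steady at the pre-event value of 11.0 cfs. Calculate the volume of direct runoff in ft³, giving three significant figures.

V ≈ 4.88 × 10^6 ft³

Direct-runoff ordinates (Q − Q_b): 0.0, 3.0, 27.1, 48.5, 77.5, 86.6, 123.8, 173.6, 144.1, 119.6, 99.2, 0.0 cfs.
ΣQ_DR = 903.0 cfs.
With Δt = 1.5 h = 5400 s, V = ΣQ_DR · Δt = 903.0 × 5400 = 4.88 × 10^6 ft³.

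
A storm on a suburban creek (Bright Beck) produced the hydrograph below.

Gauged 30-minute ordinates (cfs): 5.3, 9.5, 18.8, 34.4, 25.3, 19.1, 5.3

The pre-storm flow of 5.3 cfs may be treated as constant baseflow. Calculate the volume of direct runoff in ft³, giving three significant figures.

V ≈ 1.45 × 10^5 ft³

Direct-runoff ordinates (Q − Q_b): 0.0, 4.2, 13.5, 29.1, 20.0, 13.8, 0.0 cfs.
ΣQ_DR = 80.60 cfs.
With Δt = 0.5 h = 1800 s, V = ΣQ_DR · Δt = 80.60 × 1800 = 1.45 × 10^5 ft³.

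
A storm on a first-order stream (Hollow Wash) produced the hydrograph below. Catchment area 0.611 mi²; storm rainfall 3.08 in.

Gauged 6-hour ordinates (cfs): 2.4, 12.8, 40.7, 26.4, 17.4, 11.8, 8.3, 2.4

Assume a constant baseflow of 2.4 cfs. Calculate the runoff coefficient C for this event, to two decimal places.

ΣQ_DR = 103.0 cfs; V = ΣQ_DR·Δt = 2.225 × 10^6 ft³.
Runoff depth d = V / A = 1.567 in.
C = d / P = 1.567 / 3.08 = 0.51.

C ≈ 0.51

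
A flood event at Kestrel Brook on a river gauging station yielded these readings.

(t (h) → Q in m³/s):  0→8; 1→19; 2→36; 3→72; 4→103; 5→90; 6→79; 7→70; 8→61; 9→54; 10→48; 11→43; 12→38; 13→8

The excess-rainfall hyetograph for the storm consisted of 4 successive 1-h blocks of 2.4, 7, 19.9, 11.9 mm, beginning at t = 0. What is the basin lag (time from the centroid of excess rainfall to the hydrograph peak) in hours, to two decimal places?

t_L ≈ 1.50 h

Centroid of excess rainfall: t_c = Σ P_i·t̄_i / ΣP_i = 2.5024 h (block centres at 0.5, 1.5, 2.5, 3.5 h).
Hydrograph peak occurs at t = 4 h, so basin lag t_L = 4 − 2.5024 = 1.50 h.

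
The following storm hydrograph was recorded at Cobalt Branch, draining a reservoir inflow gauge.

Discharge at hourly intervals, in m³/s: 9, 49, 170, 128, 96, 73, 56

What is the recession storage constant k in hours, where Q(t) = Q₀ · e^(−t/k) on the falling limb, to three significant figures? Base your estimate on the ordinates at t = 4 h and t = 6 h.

k ≈ 3.71 h

On the falling limb, Q drops from 96 to 56 m³/s between t = 4 h and t = 6 h (Δt = 2 h).
k = −Δt / ln(Q₂/Q₁) = −2 / ln(56/96) = 3.71 h.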